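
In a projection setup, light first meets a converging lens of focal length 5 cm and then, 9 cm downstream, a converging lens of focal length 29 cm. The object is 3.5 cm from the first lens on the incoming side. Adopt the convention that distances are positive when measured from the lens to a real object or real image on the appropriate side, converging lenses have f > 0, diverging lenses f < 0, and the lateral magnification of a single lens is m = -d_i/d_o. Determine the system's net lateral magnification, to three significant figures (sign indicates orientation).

First lens: d_i1 = 1/(1/5 - 1/3.5) = -11.667 cm.
m_1 = -(-11.667)/3.5 = 3.3333.
With d_i1 < 0 the first image is virtual and lies on the object side; the object distance for lens 2 is d_o2 = 9 - (-11.667) = 20.667 cm.
Second lens: d_i2 = 1/(1/29 - 1/(20.667)) = -71.920 cm.
m_2 = -(-71.920)/(20.667) = 3.4800.
The system's lateral magnification is m_1 m_2 = (3.3333)(3.4800) = 11.6000.

11.6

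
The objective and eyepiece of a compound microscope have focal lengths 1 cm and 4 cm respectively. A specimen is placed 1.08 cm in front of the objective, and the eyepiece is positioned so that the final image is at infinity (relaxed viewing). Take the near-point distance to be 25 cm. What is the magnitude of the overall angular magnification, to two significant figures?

Objective: 1/d_i = 1/f_obj - 1/d_o = 1/1 - 1/1.08 = 0.07407 cm^-1, so d_i = 13.500 cm.
m_obj = -d_i/d_o = -13.500/1.08 = -12.500.
Eyepiece angular magnification (image at infinity): M_eye = D/f_e = 25/4 = 6.250.
Overall M = m_obj x M_eye = (-12.500)(6.250) = -78.12.
|M| = 78.12.

78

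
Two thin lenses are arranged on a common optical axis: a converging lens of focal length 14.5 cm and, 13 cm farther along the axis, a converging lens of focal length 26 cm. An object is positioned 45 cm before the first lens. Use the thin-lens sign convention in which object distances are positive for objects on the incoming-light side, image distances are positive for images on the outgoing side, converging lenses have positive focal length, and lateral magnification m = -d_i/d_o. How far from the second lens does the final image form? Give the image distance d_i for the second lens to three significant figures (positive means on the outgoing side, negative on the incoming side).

Lens 1: 1/d_i1 = 1/f_1 - 1/d_o1 = 1/14.5 - 1/45 = 0.04674 cm^-1, so d_i1 = 21.393 cm.
This image would form 21.393 cm past lens 1, i.e. 8.393 cm beyond lens 2, so it is a virtual object for lens 2: d_o2 = 13 - 21.393 = -8.393 cm.
Lens 2: 1/d_i2 = 1/f_2 - 1/d_o2 = 1/26 - 1/(-8.393) = 0.15760 cm^-1, so d_i2 = 6.345 cm.

6.35 cm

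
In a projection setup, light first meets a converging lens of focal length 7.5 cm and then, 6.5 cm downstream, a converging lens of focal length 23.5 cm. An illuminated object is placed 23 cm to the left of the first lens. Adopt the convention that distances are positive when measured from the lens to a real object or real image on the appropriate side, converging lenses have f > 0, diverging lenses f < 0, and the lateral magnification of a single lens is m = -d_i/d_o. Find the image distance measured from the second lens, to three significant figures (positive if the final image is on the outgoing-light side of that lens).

First lens: d_i1 = 1/(1/7.5 - 1/23) = 11.129 cm.
Since 11.129 cm > 6.5 cm, the first image lies past the second lens and serves as a virtual object: d_o2 = L - d_i1 = -4.629 cm.
Second lens: d_i2 = 1/(1/23.5 - 1/(-4.629)) = 3.867 cm.

3.87 cm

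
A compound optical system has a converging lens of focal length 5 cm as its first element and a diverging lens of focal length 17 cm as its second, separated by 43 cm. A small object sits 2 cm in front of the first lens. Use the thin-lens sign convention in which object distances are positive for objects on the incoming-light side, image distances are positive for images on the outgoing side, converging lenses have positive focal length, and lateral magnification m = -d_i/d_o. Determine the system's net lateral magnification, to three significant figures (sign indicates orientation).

0.447

Applying the thin-lens equation to the first lens, 1/5 = 1/2 + 1/d_i1, which gives d_i1 = -3.333 cm.
Its lateral magnification is m_1 = -d_i1/d_o1 = -(-3.333)/2 = 1.6667.
The intermediate image is virtual, 3.333 cm to the left of lens 1, so d_o2 = L - d_i1 = 43 - (-3.333) = 46.333 cm.
Applying the thin-lens equation again with f_2 = -17 cm and d_o2 = 46.333 cm gives d_i2 = -12.437 cm.
m_2 = -(-12.437)/(46.333) = 0.2684.
Overall magnification: m = m_1 m_2 = 0.4474.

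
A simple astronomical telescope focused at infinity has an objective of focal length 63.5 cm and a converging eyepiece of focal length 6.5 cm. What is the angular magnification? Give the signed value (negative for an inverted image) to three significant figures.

M = -f_obj/f_eye = -63.5/(6.5) = -9.769.

-9.77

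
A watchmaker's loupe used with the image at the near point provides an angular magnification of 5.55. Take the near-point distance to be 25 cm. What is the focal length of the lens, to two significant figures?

5.5 cm

For the image at the near point, M = 1 + D/f.
f = D/(M - 1) = 25/(5.55 - 1) = 5.495 cm.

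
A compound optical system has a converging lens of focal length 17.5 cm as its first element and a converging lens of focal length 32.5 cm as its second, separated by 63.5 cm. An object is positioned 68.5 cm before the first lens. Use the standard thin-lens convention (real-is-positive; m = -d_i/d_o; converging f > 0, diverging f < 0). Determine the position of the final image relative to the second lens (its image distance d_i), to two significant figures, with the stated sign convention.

170 cm

Applying the thin-lens equation to the first lens, 1/17.5 = 1/68.5 + 1/d_i1, which gives d_i1 = 23.505 cm.
That image sits 39.995 cm in front of the second lens, so d_o2 = 39.995 cm.
Applying the thin-lens equation again with f_2 = 32.5 cm and d_o2 = 39.995 cm gives d_i2 = 173.425 cm.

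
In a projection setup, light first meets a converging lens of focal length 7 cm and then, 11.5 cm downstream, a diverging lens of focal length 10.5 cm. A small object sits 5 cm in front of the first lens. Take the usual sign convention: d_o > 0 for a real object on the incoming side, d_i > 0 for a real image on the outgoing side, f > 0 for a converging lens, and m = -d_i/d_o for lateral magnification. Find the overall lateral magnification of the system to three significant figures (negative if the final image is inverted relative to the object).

Lens 1: 1/d_i1 = 1/f_1 - 1/d_o1 = 1/7 - 1/5 = -0.05714 cm^-1, so d_i1 = -17.500 cm.
m_1 = -(-17.500)/5 = 3.5000.
The intermediate image is virtual, 17.500 cm to the left of lens 1, so d_o2 = L - d_i1 = 11.5 - (-17.500) = 29.000 cm.
Lens 2: 1/d_i2 = 1/f_2 - 1/d_o2 = 1/(-10.5) - 1/(29.000) = -0.12972 cm^-1, so d_i2 = -7.709 cm.
m_2 = -(-7.709)/(29.000) = 0.2658.
Total m = m_1 x m_2 = (3.5000)(0.2658) = 0.9304.

0.930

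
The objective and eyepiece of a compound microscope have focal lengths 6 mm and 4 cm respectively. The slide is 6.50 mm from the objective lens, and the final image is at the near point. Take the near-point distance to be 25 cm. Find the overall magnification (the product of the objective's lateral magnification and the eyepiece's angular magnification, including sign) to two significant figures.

Convert to cm: f_obj = 6 mm = 0.6 cm; d_o = 6.50 mm = 0.65 cm.
Objective: 1/d_i = 1/f_obj - 1/d_o = 1/0.6 - 1/0.65 = 0.12821 cm^-1, so d_i = 7.800 cm.
m_obj = -d_i/d_o = -7.800/0.65 = -12.000.
Eyepiece angular magnification (image at near point): M_eye = 1 + D/f_e = 1 + 25/4 = 7.250.
Overall M = m_obj x M_eye = (-12.000)(7.250) = -87.00.

-87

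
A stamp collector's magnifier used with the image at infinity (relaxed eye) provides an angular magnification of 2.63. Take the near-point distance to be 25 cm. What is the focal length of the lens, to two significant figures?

For the image at infinity, M = D/f.
f = D/M = 25/2.63 = 9.506 cm.

9.5 cm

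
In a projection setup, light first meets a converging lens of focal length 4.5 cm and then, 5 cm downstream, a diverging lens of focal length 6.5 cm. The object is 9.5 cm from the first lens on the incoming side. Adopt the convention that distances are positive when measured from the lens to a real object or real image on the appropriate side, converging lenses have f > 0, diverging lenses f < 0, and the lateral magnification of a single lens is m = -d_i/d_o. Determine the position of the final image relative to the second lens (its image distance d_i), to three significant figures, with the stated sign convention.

7.82 cm

First lens: d_i1 = 1/(1/4.5 - 1/9.5) = 8.550 cm.
Since 8.550 cm > 5 cm, the first image lies past the second lens and serves as a virtual object: d_o2 = L - d_i1 = -3.550 cm.
Second lens: d_i2 = 1/(1/(-6.5) - 1/(-3.550)) = 7.822 cm.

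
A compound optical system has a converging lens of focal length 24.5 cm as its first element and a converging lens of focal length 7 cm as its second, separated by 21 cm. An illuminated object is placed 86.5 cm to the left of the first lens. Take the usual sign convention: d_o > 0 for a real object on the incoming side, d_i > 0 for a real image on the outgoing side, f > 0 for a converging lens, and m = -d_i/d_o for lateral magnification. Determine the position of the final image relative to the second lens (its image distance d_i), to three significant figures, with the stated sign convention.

4.57 cm

Applying the thin-lens equation to the first lens, 1/24.5 = 1/86.5 + 1/d_i1, which gives d_i1 = 34.181 cm.
Since 34.181 cm > 21 cm, the first image lies past the second lens and serves as a virtual object: d_o2 = L - d_i1 = -13.181 cm.
Applying the thin-lens equation again with f_2 = 7 cm and d_o2 = -13.181 cm gives d_i2 = 4.572 cm.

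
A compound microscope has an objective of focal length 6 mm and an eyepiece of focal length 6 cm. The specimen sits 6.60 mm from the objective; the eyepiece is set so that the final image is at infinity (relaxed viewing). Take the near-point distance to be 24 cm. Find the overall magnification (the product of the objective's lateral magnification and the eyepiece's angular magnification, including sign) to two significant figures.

Convert to cm: f_obj = 6 mm = 0.6 cm; d_o = 6.60 mm = 0.66 cm.
Objective: 1/d_i = 1/f_obj - 1/d_o = 1/0.6 - 1/0.66 = 0.15152 cm^-1, so d_i = 6.600 cm.
m_obj = -d_i/d_o = -6.600/0.66 = -10.000.
Eyepiece angular magnification (image at infinity): M_eye = D/f_e = 24/6 = 4.000.
Overall M = m_obj x M_eye = (-10.000)(4.000) = -40.00.

-40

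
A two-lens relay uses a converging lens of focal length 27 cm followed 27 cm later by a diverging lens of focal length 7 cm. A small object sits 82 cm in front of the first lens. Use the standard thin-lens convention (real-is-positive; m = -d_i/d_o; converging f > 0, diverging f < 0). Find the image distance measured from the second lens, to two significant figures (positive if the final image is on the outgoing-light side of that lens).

-15 cm

Lens 1: 1/d_i1 = 1/f_1 - 1/d_o1 = 1/27 - 1/82 = 0.02484 cm^-1, so d_i1 = 40.255 cm.
This image would form 40.255 cm past lens 1, i.e. 13.255 cm beyond lens 2, so it is a virtual object for lens 2: d_o2 = 27 - 40.255 = -13.255 cm.
Lens 2: 1/d_i2 = 1/f_2 - 1/d_o2 = 1/(-7) - 1/(-13.255) = -0.06741 cm^-1, so d_i2 = -14.834 cm.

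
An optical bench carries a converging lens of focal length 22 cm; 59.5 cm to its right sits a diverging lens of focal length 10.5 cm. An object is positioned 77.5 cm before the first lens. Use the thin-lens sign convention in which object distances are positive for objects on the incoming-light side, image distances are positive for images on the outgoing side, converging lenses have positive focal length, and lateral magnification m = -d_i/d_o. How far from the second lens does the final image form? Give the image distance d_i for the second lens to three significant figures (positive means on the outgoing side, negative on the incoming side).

Lens 1: 1/d_i1 = 1/f_1 - 1/d_o1 = 1/22 - 1/77.5 = 0.03255 cm^-1, so d_i1 = 30.721 cm.
Object distance for lens 2: d_o2 = 59.5 - 30.721 = 28.779 cm.
Lens 2: 1/d_i2 = 1/f_2 - 1/d_o2 = 1/(-10.5) - 1/(28.779) = -0.12999 cm^-1, so d_i2 = -7.693 cm.

-7.69 cm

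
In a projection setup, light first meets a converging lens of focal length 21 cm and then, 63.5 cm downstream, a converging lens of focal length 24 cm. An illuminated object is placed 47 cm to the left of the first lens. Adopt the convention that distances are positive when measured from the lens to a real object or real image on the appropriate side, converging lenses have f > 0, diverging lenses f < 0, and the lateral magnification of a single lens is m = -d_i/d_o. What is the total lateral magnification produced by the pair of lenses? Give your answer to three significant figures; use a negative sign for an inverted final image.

Applying the thin-lens equation to the first lens, 1/21 = 1/47 + 1/d_i1, which gives d_i1 = 37.962 cm.
Its lateral magnification is m_1 = -d_i1/d_o1 = -(37.962)/47 = -0.8077.
The intermediate image is 37.962 cm to the right of lens 1, so d_o2 = L - d_i1 = 63.5 - 37.962 = 25.538 cm.
Applying the thin-lens equation again with f_2 = 24 cm and d_o2 = 25.538 cm gives d_i2 = 398.400 cm.
m_2 = -(398.400)/(25.538) = -15.6000.
Total m = m_1 x m_2 = (-0.8077)(-15.6000) = 12.6000.

12.6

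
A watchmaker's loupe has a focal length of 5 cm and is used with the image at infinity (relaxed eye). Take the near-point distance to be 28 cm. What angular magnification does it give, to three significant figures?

5.60

M = D/f = 28/5 = 5.600.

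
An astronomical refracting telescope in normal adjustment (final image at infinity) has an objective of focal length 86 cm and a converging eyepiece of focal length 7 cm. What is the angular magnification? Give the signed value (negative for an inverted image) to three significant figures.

-12.3

M = -f_obj/f_eye = -86/(7) = -12.286.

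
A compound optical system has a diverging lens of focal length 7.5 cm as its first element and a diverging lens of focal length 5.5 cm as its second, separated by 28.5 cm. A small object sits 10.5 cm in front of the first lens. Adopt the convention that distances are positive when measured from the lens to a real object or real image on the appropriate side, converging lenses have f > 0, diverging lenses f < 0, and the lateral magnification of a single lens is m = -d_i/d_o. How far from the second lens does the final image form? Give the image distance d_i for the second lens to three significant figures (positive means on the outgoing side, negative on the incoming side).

-4.71 cm

First lens: d_i1 = 1/(1/(-7.5) - 1/10.5) = -4.375 cm.
With d_i1 < 0 the first image is virtual and lies on the object side; the object distance for lens 2 is d_o2 = 28.5 - (-4.375) = 32.875 cm.
Second lens: d_i2 = 1/(1/(-5.5) - 1/(32.875)) = -4.712 cm.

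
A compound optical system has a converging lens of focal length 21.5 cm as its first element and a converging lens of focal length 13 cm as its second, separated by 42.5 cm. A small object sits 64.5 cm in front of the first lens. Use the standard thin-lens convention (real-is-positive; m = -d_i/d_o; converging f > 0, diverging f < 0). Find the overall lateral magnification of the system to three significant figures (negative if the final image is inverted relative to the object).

First lens: d_i1 = 1/(1/21.5 - 1/64.5) = 32.250 cm.
m_1 = -(32.250)/64.5 = -0.5000.
Object distance for lens 2: d_o2 = 42.5 - 32.250 = 10.250 cm.
Second lens: d_i2 = 1/(1/13 - 1/(10.250)) = -48.455 cm.
m_2 = -(-48.455)/(10.250) = 4.7273.
Overall magnification: m = m_1 m_2 = -2.3636.

-2.36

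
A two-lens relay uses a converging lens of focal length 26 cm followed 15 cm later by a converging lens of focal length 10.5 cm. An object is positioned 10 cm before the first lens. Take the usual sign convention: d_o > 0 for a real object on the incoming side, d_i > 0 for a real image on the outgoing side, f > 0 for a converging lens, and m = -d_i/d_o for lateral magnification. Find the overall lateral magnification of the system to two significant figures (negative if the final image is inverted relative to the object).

-0.82

First lens: d_i1 = 1/(1/26 - 1/10) = -16.250 cm.
m_1 = -(-16.250)/10 = 1.6250.
With d_i1 < 0 the first image is virtual and lies on the object side; the object distance for lens 2 is d_o2 = 15 - (-16.250) = 31.250 cm.
Second lens: d_i2 = 1/(1/10.5 - 1/(31.250)) = 15.813 cm.
m_2 = -(15.813)/(31.250) = -0.5060.
Overall magnification: m = m_1 m_2 = -0.8223.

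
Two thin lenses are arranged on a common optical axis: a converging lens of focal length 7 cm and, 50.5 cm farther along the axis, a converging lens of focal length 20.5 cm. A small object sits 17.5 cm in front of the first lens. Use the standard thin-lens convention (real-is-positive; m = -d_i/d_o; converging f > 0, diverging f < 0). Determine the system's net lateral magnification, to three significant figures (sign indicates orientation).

Lens 1: 1/d_i1 = 1/f_1 - 1/d_o1 = 1/7 - 1/17.5 = 0.08571 cm^-1, so d_i1 = 11.667 cm.
m_1 = -(11.667)/17.5 = -0.6667.
The intermediate image is 11.667 cm to the right of lens 1, so d_o2 = L - d_i1 = 50.5 - 11.667 = 38.833 cm.
Lens 2: 1/d_i2 = 1/f_2 - 1/d_o2 = 1/20.5 - 1/(38.833) = 0.02303 cm^-1, so d_i2 = 43.423 cm.
m_2 = -(43.423)/(38.833) = -1.1182.
Overall magnification: m = m_1 m_2 = 0.7455.

0.745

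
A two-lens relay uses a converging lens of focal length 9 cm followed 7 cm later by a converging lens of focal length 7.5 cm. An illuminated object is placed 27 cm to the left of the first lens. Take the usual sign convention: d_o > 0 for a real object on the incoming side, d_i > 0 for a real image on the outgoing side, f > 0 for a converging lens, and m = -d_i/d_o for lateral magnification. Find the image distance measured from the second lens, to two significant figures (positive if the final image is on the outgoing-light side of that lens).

3.5 cm

Lens 1: 1/d_i1 = 1/f_1 - 1/d_o1 = 1/9 - 1/27 = 0.07407 cm^-1, so d_i1 = 13.500 cm.
This image would form 13.500 cm past lens 1, i.e. 6.500 cm beyond lens 2, so it is a virtual object for lens 2: d_o2 = 7 - 13.500 = -6.500 cm.
Lens 2: 1/d_i2 = 1/f_2 - 1/d_o2 = 1/7.5 - 1/(-6.500) = 0.28718 cm^-1, so d_i2 = 3.482 cm.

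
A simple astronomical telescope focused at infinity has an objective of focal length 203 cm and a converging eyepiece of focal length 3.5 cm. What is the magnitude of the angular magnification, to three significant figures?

58.0

|M| = f_obj/|f_eye| = 203/3.5 = 58.000.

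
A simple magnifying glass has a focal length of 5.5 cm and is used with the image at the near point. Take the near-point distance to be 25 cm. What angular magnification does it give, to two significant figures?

M = 1 + D/f = 1 + 25/5.5 = 5.545.

5.5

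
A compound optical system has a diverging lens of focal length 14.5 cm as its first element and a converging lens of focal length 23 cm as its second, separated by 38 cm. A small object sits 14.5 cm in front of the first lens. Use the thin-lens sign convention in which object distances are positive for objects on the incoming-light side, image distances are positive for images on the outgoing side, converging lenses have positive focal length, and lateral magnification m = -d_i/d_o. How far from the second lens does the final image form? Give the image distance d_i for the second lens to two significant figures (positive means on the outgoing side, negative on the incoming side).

Lens 1: 1/d_i1 = 1/f_1 - 1/d_o1 = 1/(-14.5) - 1/14.5 = -0.13793 cm^-1, so d_i1 = -7.250 cm.
The intermediate image is virtual, 7.250 cm to the left of lens 1, so d_o2 = L - d_i1 = 38 - (-7.250) = 45.250 cm.
Lens 2: 1/d_i2 = 1/f_2 - 1/d_o2 = 1/23 - 1/(45.250) = 0.02138 cm^-1, so d_i2 = 46.775 cm.

47 cm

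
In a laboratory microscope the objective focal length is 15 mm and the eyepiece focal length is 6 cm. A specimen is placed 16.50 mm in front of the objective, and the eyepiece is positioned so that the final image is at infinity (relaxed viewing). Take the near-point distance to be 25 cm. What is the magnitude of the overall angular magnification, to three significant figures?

41.7

Convert to cm: f_obj = 15 mm = 1.5 cm; d_o = 16.50 mm = 1.65 cm.
Objective: 1/d_i = 1/f_obj - 1/d_o = 1/1.5 - 1/1.65 = 0.06061 cm^-1, so d_i = 16.500 cm.
m_obj = -d_i/d_o = -16.500/1.65 = -10.000.
Eyepiece angular magnification (image at infinity): M_eye = D/f_e = 25/6 = 4.167.
Overall M = m_obj x M_eye = (-10.000)(4.167) = -41.67.
|M| = 41.67.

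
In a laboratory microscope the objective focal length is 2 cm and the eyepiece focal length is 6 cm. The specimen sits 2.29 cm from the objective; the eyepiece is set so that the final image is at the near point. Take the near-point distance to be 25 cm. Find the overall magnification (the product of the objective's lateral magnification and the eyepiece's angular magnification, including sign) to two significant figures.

-36

Objective: 1/d_i = 1/f_obj - 1/d_o = 1/2 - 1/2.29 = 0.06332 cm^-1, so d_i = 15.793 cm.
m_obj = -d_i/d_o = -15.793/2.29 = -6.897.
Eyepiece angular magnification (image at near point): M_eye = 1 + D/f_e = 1 + 25/6 = 5.167.
Overall M = m_obj x M_eye = (-6.897)(5.167) = -35.63.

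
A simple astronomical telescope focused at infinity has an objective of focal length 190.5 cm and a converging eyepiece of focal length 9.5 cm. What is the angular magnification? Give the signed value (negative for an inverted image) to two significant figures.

M = -f_obj/f_eye = -190.5/(9.5) = -20.053.

-20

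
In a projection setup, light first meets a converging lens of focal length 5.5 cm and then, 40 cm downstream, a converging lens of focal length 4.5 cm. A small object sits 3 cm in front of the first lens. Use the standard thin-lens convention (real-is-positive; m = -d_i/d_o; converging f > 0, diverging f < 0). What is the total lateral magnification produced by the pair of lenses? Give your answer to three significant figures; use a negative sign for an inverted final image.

Lens 1: 1/d_i1 = 1/f_1 - 1/d_o1 = 1/5.5 - 1/3 = -0.15152 cm^-1, so d_i1 = -6.600 cm.
m_1 = -(-6.600)/3 = 2.2000.
The intermediate image is virtual, 6.600 cm to the left of lens 1, so d_o2 = L - d_i1 = 40 - (-6.600) = 46.600 cm.
Lens 2: 1/d_i2 = 1/f_2 - 1/d_o2 = 1/4.5 - 1/(46.600) = 0.20076 cm^-1, so d_i2 = 4.981 cm.
m_2 = -(4.981)/(46.600) = -0.1069.
The system's lateral magnification is m_1 m_2 = (2.2000)(-0.1069) = -0.2352.

-0.235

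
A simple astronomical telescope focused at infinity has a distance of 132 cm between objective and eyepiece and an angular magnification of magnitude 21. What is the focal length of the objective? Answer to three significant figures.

In normal adjustment the tube length equals f_obj + f_eye and |M| = f_obj/f_eye.
So f_obj = 21 f_eye and 21 f_eye + f_eye = 132 cm, giving f_eye = 132/22 = 6.000 cm and f_obj = 126.000 cm.

126 cm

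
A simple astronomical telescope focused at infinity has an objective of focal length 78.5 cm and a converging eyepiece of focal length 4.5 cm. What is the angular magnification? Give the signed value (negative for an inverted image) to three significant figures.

-17.4

M = -f_obj/f_eye = -78.5/(4.5) = -17.444.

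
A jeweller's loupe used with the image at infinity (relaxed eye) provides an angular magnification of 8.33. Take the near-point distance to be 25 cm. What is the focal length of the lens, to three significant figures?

For the image at infinity, M = D/f.
f = D/M = 25/8.33 = 3.001 cm.

3.00 cm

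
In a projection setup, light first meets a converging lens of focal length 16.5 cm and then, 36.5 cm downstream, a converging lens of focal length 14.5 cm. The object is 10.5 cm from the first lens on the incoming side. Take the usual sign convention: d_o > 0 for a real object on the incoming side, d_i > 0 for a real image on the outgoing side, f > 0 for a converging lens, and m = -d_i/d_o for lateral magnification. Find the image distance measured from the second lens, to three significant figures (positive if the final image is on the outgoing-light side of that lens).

18.6 cm

Applying the thin-lens equation to the first lens, 1/16.5 = 1/10.5 + 1/d_i1, which gives d_i1 = -28.875 cm.
With d_i1 < 0 the first image is virtual and lies on the object side; the object distance for lens 2 is d_o2 = 36.5 - (-28.875) = 65.375 cm.
Applying the thin-lens equation again with f_2 = 14.5 cm and d_o2 = 65.375 cm gives d_i2 = 18.633 cm.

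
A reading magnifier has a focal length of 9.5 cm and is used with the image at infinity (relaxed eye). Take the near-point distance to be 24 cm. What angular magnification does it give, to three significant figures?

2.53

M = D/f = 24/9.5 = 2.526.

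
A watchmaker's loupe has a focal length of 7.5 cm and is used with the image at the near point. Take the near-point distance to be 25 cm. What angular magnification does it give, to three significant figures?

M = 1 + D/f = 1 + 25/7.5 = 4.333.

4.33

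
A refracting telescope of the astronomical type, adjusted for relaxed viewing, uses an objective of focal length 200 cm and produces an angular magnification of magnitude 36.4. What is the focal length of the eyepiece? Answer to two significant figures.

|M| = f_obj/f_eye, so f_eye = f_obj/|M| = 200/36.4 = 5.495 cm.

5.5 cm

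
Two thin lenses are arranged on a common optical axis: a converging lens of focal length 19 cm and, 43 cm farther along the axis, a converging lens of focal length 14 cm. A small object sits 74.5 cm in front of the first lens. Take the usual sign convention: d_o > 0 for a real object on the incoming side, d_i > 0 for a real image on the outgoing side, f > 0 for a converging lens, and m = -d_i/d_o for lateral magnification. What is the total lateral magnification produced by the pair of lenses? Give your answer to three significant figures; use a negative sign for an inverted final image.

1.37

Applying the thin-lens equation to the first lens, 1/19 = 1/74.5 + 1/d_i1, which gives d_i1 = 25.505 cm.
Its lateral magnification is m_1 = -d_i1/d_o1 = -(25.505)/74.5 = -0.3423.
Object distance for lens 2: d_o2 = 43 - 25.505 = 17.495 cm.
Applying the thin-lens equation again with f_2 = 14 cm and d_o2 = 17.495 cm gives d_i2 = 70.072 cm.
m_2 = -(70.072)/(17.495) = -4.0052.
Overall magnification: m = m_1 m_2 = 1.3711.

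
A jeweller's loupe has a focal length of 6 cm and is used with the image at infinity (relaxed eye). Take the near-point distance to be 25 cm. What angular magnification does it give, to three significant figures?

4.17

M = D/f = 25/6 = 4.167.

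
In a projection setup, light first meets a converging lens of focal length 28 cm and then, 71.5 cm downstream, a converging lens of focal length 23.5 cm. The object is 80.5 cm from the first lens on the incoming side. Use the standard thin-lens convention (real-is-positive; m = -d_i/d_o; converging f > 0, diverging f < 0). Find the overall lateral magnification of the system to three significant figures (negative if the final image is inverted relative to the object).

2.47

Lens 1: 1/d_i1 = 1/f_1 - 1/d_o1 = 1/28 - 1/80.5 = 0.02329 cm^-1, so d_i1 = 42.933 cm.
m_1 = -(42.933)/80.5 = -0.5333.
That image sits 28.567 cm in front of the second lens, so d_o2 = 28.567 cm.
Lens 2: 1/d_i2 = 1/f_2 - 1/d_o2 = 1/23.5 - 1/(28.567) = 0.00755 cm^-1, so d_i2 = 132.497 cm.
m_2 = -(132.497)/(28.567) = -4.6382.
The system's lateral magnification is m_1 m_2 = (-0.5333)(-4.6382) = 2.4737.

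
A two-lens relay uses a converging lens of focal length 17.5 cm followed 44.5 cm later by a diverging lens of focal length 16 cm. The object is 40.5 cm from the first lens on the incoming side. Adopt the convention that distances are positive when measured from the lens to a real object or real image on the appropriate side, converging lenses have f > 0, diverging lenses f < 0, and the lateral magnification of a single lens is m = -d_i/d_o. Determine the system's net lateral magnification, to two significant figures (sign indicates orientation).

-0.41

Lens 1: 1/d_i1 = 1/f_1 - 1/d_o1 = 1/17.5 - 1/40.5 = 0.03245 cm^-1, so d_i1 = 30.815 cm.
m_1 = -(30.815)/40.5 = -0.7609.
That image sits 13.685 cm in front of the second lens, so d_o2 = 13.685 cm.
Lens 2: 1/d_i2 = 1/f_2 - 1/d_o2 = 1/(-16) - 1/(13.685) = -0.13557 cm^-1, so d_i2 = -7.376 cm.
m_2 = -(-7.376)/(13.685) = 0.5390.
Overall magnification: m = m_1 m_2 = -0.4101.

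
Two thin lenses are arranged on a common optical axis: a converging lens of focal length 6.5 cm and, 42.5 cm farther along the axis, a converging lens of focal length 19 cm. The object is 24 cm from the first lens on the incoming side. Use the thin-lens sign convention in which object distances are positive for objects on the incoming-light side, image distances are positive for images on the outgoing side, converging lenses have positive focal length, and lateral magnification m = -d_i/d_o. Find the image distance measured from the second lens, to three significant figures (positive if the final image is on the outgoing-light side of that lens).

Lens 1: 1/d_i1 = 1/f_1 - 1/d_o1 = 1/6.5 - 1/24 = 0.11218 cm^-1, so d_i1 = 8.914 cm.
Object distance for lens 2: d_o2 = 42.5 - 8.914 = 33.586 cm.
Lens 2: 1/d_i2 = 1/f_2 - 1/d_o2 = 1/19 - 1/(33.586) = 0.02286 cm^-1, so d_i2 = 43.750 cm.

43.8 cm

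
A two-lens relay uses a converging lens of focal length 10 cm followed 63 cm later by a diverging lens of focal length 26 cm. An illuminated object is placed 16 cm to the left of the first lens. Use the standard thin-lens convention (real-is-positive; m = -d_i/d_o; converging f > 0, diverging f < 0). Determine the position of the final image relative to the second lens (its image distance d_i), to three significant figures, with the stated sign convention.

-15.2 cm

Lens 1: 1/d_i1 = 1/f_1 - 1/d_o1 = 1/10 - 1/16 = 0.03750 cm^-1, so d_i1 = 26.667 cm.
That image sits 36.333 cm in front of the second lens, so d_o2 = 36.333 cm.
Lens 2: 1/d_i2 = 1/f_2 - 1/d_o2 = 1/(-26) - 1/(36.333) = -0.06598 cm^-1, so d_i2 = -15.155 cm.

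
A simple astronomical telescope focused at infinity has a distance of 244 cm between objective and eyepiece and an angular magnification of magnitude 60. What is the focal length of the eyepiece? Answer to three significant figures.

4.00 cm

In normal adjustment the tube length equals f_obj + f_eye and |M| = f_obj/f_eye.
So f_obj = 60 f_eye and 60 f_eye + f_eye = 244 cm, giving f_eye = 244/61 = 4.000 cm and f_obj = 240.000 cm.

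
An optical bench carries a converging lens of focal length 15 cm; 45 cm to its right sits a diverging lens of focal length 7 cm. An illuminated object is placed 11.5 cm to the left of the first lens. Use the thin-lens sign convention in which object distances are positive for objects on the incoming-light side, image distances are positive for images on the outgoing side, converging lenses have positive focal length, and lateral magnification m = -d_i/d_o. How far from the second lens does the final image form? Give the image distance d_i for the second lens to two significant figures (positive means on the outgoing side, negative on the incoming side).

-6.5 cm

Applying the thin-lens equation to the first lens, 1/15 = 1/11.5 + 1/d_i1, which gives d_i1 = -49.286 cm.
The intermediate image is virtual, 49.286 cm to the left of lens 1, so d_o2 = L - d_i1 = 45 - (-49.286) = 94.286 cm.
Applying the thin-lens equation again with f_2 = -7 cm and d_o2 = 94.286 cm gives d_i2 = -6.516 cm.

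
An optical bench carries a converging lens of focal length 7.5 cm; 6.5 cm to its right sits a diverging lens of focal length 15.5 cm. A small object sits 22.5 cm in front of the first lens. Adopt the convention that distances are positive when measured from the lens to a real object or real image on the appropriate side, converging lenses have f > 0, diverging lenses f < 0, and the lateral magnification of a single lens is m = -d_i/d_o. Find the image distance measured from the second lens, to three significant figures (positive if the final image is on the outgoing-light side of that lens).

First lens: d_i1 = 1/(1/7.5 - 1/22.5) = 11.250 cm.
This image would form 11.250 cm past lens 1, i.e. 4.750 cm beyond lens 2, so it is a virtual object for lens 2: d_o2 = 6.5 - 11.250 = -4.750 cm.
Second lens: d_i2 = 1/(1/(-15.5) - 1/(-4.750)) = 6.849 cm.

6.85 cm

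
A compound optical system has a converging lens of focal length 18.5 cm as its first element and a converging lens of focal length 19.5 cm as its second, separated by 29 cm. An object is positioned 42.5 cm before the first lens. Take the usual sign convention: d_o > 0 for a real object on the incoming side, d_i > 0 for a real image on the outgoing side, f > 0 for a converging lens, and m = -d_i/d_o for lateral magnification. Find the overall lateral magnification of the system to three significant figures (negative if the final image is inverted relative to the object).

First lens: d_i1 = 1/(1/18.5 - 1/42.5) = 32.760 cm.
m_1 = -(32.760)/42.5 = -0.7708.
This image would form 32.760 cm past lens 1, i.e. 3.760 cm beyond lens 2, so it is a virtual object for lens 2: d_o2 = 29 - 32.760 = -3.760 cm.
Second lens: d_i2 = 1/(1/19.5 - 1/(-3.760)) = 3.152 cm.
m_2 = -(3.152)/(-3.760) = 0.8383.
The system's lateral magnification is m_1 m_2 = (-0.7708)(0.8383) = -0.6462.

-0.646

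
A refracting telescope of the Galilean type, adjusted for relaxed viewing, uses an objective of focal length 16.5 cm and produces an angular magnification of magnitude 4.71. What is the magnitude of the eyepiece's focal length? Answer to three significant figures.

|M| = f_obj/|f_eye|, so |f_eye| = f_obj/|M| = 16.5/4.71 = 3.503 cm.
(The eyepiece is diverging, so its signed focal length is -3.503 cm.)

3.50 cm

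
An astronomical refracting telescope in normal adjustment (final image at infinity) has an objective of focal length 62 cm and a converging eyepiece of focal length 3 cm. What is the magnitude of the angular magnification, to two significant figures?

|M| = f_obj/|f_eye| = 62/3 = 20.667.

21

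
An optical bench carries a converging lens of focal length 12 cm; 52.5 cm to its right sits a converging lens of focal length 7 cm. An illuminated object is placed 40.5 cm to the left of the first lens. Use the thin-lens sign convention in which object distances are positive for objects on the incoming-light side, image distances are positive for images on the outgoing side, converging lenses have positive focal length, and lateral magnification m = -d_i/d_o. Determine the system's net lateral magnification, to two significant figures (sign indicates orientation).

Lens 1: 1/d_i1 = 1/f_1 - 1/d_o1 = 1/12 - 1/40.5 = 0.05864 cm^-1, so d_i1 = 17.053 cm.
m_1 = -(17.053)/40.5 = -0.4211.
Object distance for lens 2: d_o2 = 52.5 - 17.053 = 35.447 cm.
Lens 2: 1/d_i2 = 1/f_2 - 1/d_o2 = 1/7 - 1/(35.447) = 0.11465 cm^-1, so d_i2 = 8.722 cm.
m_2 = -(8.722)/(35.447) = -0.2461.
The system's lateral magnification is m_1 m_2 = (-0.4211)(-0.2461) = 0.1036.

0.10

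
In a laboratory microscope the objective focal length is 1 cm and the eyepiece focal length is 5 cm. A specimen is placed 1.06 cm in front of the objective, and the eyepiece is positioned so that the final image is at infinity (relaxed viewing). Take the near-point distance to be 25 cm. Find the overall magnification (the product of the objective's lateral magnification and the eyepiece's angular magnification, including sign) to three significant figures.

Objective: 1/d_i = 1/f_obj - 1/d_o = 1/1 - 1/1.06 = 0.05660 cm^-1, so d_i = 17.667 cm.
m_obj = -d_i/d_o = -17.667/1.06 = -16.667.
Eyepiece angular magnification (image at infinity): M_eye = D/f_e = 25/5 = 5.000.
Overall M = m_obj x M_eye = (-16.667)(5.000) = -83.33.

-83.3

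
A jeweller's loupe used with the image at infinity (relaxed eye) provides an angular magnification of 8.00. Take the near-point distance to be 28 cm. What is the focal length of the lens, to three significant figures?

For the image at infinity, M = D/f.
f = D/M = 28/8.0 = 3.500 cm.

3.50 cm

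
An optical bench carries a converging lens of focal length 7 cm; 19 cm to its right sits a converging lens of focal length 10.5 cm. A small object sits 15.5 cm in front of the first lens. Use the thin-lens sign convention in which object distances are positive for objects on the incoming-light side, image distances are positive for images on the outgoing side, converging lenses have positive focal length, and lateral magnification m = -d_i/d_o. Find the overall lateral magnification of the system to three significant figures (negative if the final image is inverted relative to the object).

First lens: d_i1 = 1/(1/7 - 1/15.5) = 12.765 cm.
m_1 = -(12.765)/15.5 = -0.8235.
The intermediate image is 12.765 cm to the right of lens 1, so d_o2 = L - d_i1 = 19 - 12.765 = 6.235 cm.
Second lens: d_i2 = 1/(1/10.5 - 1/(6.235)) = -15.352 cm.
m_2 = -(-15.352)/(6.235) = 2.4621.
The system's lateral magnification is m_1 m_2 = (-0.8235)(2.4621) = -2.0276.

-2.03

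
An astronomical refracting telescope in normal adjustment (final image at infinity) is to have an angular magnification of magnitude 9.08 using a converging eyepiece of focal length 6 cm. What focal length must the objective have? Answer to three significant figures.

54.5 cm

|M| = f_obj/|f_eye|, so f_obj = |M| x |f_eye| = 9.08 x 6 = 54.480 cm.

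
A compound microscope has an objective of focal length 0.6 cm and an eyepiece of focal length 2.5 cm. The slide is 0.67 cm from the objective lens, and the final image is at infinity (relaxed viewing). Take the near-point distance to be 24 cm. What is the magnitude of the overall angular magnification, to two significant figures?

Objective: 1/d_i = 1/f_obj - 1/d_o = 1/0.6 - 1/0.67 = 0.17413 cm^-1, so d_i = 5.743 cm.
m_obj = -d_i/d_o = -5.743/0.67 = -8.571.
Eyepiece angular magnification (image at infinity): M_eye = D/f_e = 24/2.5 = 9.600.
Overall M = m_obj x M_eye = (-8.571)(9.600) = -82.29.
|M| = 82.29.

82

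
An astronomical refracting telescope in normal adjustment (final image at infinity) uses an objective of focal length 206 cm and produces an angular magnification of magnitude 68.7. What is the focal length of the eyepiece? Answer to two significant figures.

|M| = f_obj/f_eye, so f_eye = f_obj/|M| = 206/68.7 = 2.999 cm.

3.0 cm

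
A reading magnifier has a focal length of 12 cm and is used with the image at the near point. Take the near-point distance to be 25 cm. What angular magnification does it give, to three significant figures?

3.08

M = 1 + D/f = 1 + 25/12 = 3.083.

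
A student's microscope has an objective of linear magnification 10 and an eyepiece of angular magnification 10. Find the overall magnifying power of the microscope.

100

The overall magnification of a compound microscope is the product of the objective and eyepiece magnifications:
M = M_obj x M_eye = 10 x 10 = 100.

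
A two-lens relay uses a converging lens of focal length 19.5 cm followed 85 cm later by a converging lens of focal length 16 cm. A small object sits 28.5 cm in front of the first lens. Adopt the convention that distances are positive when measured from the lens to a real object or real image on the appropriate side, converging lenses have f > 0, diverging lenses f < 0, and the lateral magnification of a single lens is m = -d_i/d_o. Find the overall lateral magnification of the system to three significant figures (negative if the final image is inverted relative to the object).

4.78

Applying the thin-lens equation to the first lens, 1/19.5 = 1/28.5 + 1/d_i1, which gives d_i1 = 61.750 cm.
Its lateral magnification is m_1 = -d_i1/d_o1 = -(61.750)/28.5 = -2.1667.
That image sits 23.250 cm in front of the second lens, so d_o2 = 23.250 cm.
Applying the thin-lens equation again with f_2 = 16 cm and d_o2 = 23.250 cm gives d_i2 = 51.310 cm.
m_2 = -(51.310)/(23.250) = -2.2069.
Total m = m_1 x m_2 = (-2.1667)(-2.2069) = 4.7816.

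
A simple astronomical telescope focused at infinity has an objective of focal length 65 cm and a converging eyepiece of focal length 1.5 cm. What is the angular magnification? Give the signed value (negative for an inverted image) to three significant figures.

-43.3

M = -f_obj/f_eye = -65/(1.5) = -43.333.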